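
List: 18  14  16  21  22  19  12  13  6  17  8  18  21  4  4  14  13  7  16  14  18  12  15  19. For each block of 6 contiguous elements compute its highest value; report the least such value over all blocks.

16

[18, 14, 16, 21, 22, 19] → max 22
[14, 16, 21, 22, 19, 12] → max 22
[16, 21, 22, 19, 12, 13] → max 22
[21, 22, 19, 12, 13, 6] → max 22
[22, 19, 12, 13, 6, 17] → max 22
[19, 12, 13, 6, 17, 8] → max 19
[12, 13, 6, 17, 8, 18] → max 18
[13, 6, 17, 8, 18, 21] → max 21
[6, 17, 8, 18, 21, 4] → max 21
[17, 8, 18, 21, 4, 4] → max 21
[8, 18, 21, 4, 4, 14] → max 21
[18, 21, 4, 4, 14, 13] → max 21
[21, 4, 4, 14, 13, 7] → max 21
[4, 4, 14, 13, 7, 16] → max 16
[4, 14, 13, 7, 16, 14] → max 16
[14, 13, 7, 16, 14, 18] → max 18
[13, 7, 16, 14, 18, 12] → max 18
[7, 16, 14, 18, 12, 15] → max 18
[16, 14, 18, 12, 15, 19] → max 19
Least of these is 16.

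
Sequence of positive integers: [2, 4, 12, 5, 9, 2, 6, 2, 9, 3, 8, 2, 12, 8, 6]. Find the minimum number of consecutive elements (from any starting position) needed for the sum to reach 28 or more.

Extend right; whenever the sum reaches 28, record the length and shrink from the left:
add 2: running sum 2 < 28
add 4: running sum 6 < 28
add 12: running sum 18 < 28
add 5: running sum 23 < 28
add 9: shortest ending here [4, 12, 5, 9] sum 30, len 4
add 2: shortest ending here [12, 5, 9, 2] sum 28, len 4
add 6: shortest ending here [12, 5, 9, 2, 6] sum 34, len 5
add 2: shortest ending here [12, 5, 9, 2, 6, 2] sum 36, len 6
add 9: shortest ending here [9, 2, 6, 2, 9] sum 28, len 5
add 3: shortest ending here [9, 2, 6, 2, 9, 3] sum 31, len 6
add 8: shortest ending here [6, 2, 9, 3, 8] sum 28, len 5
add 2: shortest ending here [6, 2, 9, 3, 8, 2] sum 30, len 6
add 12: shortest ending here [9, 3, 8, 2, 12] sum 34, len 5
add 8: shortest ending here [8, 2, 12, 8] sum 30, len 4
add 6: shortest ending here [2, 12, 8, 6] sum 28, len 4
Shortest qualifying length: 4.

4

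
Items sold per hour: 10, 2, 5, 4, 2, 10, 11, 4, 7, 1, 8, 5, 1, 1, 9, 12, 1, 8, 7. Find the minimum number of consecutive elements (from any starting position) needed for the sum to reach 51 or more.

Extend right; whenever the sum reaches 51, record the length and shrink from the left:
add 10: running sum 10 < 51
add 2: running sum 12 < 51
add 5: running sum 17 < 51
add 4: running sum 21 < 51
add 2: running sum 23 < 51
add 10: running sum 33 < 51
add 11: running sum 44 < 51
add 4: running sum 48 < 51
end 8: [10, 2, 5, 4, 2, 10, 11, 4, 7] sum 55, len 9
end 9: [10, 2, 5, 4, 2, 10, 11, 4, 7, 1] sum 56, len 10
end 10: [5, 4, 2, 10, 11, 4, 7, 1, 8] sum 52, len 9
end 11: [4, 2, 10, 11, 4, 7, 1, 8, 5] sum 52, len 9
end 12: [4, 2, 10, 11, 4, 7, 1, 8, 5, 1] sum 53, len 10
end 13: [4, 2, 10, 11, 4, 7, 1, 8, 5, 1, 1] sum 54, len 11
end 14: [10, 11, 4, 7, 1, 8, 5, 1, 1, 9] sum 57, len 10
end 15: [11, 4, 7, 1, 8, 5, 1, 1, 9, 12] sum 59, len 10
end 16: [11, 4, 7, 1, 8, 5, 1, 1, 9, 12, 1] sum 60, len 11
end 17: [7, 1, 8, 5, 1, 1, 9, 12, 1, 8] sum 53, len 10
end 18: [8, 5, 1, 1, 9, 12, 1, 8, 7] sum 52, len 9
Shortest qualifying length: 9.

9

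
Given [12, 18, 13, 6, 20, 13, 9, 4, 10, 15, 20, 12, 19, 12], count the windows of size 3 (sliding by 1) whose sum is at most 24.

1

[12, 18, 13] → sum 43
[18, 13, 6] → sum 37
[13, 6, 20] → sum 39
[6, 20, 13] → sum 39
[20, 13, 9] → sum 42
[13, 9, 4] → sum 26
[9, 4, 10] → sum 23  ≤ 24 ✓
[4, 10, 15] → sum 29
[10, 15, 20] → sum 45
[15, 20, 12] → sum 47
[20, 12, 19] → sum 51
[12, 19, 12] → sum 43
1 window satisfy the condition.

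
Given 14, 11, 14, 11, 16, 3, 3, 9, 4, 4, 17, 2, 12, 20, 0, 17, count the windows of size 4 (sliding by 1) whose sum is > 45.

4

14 11 14 11 → sum 50  > 45 ✓
11 14 11 16 → sum 52  > 45 ✓
14 11 16 3 → sum 44
11 16 3 3 → sum 33
16 3 3 9 → sum 31
3 3 9 4 → sum 19
3 9 4 4 → sum 20
9 4 4 17 → sum 34
4 4 17 2 → sum 27
4 17 2 12 → sum 35
17 2 12 20 → sum 51  > 45 ✓
2 12 20 0 → sum 34
12 20 0 17 → sum 49  > 45 ✓
4 windows satisfy the condition.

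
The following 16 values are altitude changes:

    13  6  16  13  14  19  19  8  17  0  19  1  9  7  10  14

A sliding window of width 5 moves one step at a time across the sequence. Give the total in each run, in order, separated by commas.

62, 68, 81, 73, 77, 63, 63, 45, 46, 36, 46, 41

13 6 16 13 14 → sum 62
6 16 13 14 19 → sum 68
16 13 14 19 19 → sum 81
13 14 19 19 8 → sum 73
14 19 19 8 17 → sum 77
19 19 8 17 0 → sum 63
19 8 17 0 19 → sum 63
8 17 0 19 1 → sum 45
17 0 19 1 9 → sum 46
0 19 1 9 7 → sum 36
19 1 9 7 10 → sum 46
1 9 7 10 14 → sum 41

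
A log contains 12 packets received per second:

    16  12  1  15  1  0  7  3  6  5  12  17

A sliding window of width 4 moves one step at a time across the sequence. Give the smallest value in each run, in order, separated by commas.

1, 1, 0, 0, 0, 0, 3, 3, 5

[16, 12, 1, 15] → min 1
[12, 1, 15, 1] → min 1
[1, 15, 1, 0] → min 0
[15, 1, 0, 7] → min 0
[1, 0, 7, 3] → min 0
[0, 7, 3, 6] → min 0
[7, 3, 6, 5] → min 3
[3, 6, 5, 12] → min 3
[6, 5, 12, 17] → min 5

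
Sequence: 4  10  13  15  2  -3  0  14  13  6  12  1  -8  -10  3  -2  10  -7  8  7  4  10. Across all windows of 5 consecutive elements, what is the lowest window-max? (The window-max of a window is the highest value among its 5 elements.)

3

(4, 10, 13, 15, 2) → max 15
(10, 13, 15, 2, -3) → max 15
(13, 15, 2, -3, 0) → max 15
(15, 2, -3, 0, 14) → max 15
(2, -3, 0, 14, 13) → max 14
(-3, 0, 14, 13, 6) → max 14
(0, 14, 13, 6, 12) → max 14
(14, 13, 6, 12, 1) → max 14
(13, 6, 12, 1, -8) → max 13
(6, 12, 1, -8, -10) → max 12
(12, 1, -8, -10, 3) → max 12
(1, -8, -10, 3, -2) → max 3
(-8, -10, 3, -2, 10) → max 10
(-10, 3, -2, 10, -7) → max 10
(3, -2, 10, -7, 8) → max 10
(-2, 10, -7, 8, 7) → max 10
(10, -7, 8, 7, 4) → max 10
(-7, 8, 7, 4, 10) → max 10
Lowest of these is 3.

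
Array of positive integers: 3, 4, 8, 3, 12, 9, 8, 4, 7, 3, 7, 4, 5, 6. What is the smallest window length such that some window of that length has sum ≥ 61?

add 3: running sum 3 < 61
add 4: running sum 7 < 61
add 8: running sum 15 < 61
add 3: running sum 18 < 61
add 12: running sum 30 < 61
add 9: running sum 39 < 61
add 8: running sum 47 < 61
add 4: running sum 51 < 61
add 7: running sum 58 < 61
add 3: shortest ending here [3, 4, 8, 3, 12, 9, 8, 4, 7, 3] sum 61, len 10
add 7: shortest ending here [8, 3, 12, 9, 8, 4, 7, 3, 7] sum 61, len 9
add 4: shortest ending here [8, 3, 12, 9, 8, 4, 7, 3, 7, 4] sum 65, len 10
add 5: shortest ending here [3, 12, 9, 8, 4, 7, 3, 7, 4, 5] sum 62, len 10
add 6: shortest ending here [12, 9, 8, 4, 7, 3, 7, 4, 5, 6] sum 65, len 10
Shortest qualifying length: 9.

9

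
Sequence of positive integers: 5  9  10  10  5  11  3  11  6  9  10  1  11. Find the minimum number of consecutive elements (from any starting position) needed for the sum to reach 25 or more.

3

add 5: running sum 5 < 25
add 9: running sum 14 < 25
add 10: running sum 24 < 25
add 10: shortest ending here [9, 10, 10] sum 29, len 3
add 5: shortest ending here [10, 10, 5] sum 25, len 3
add 11: shortest ending here [10, 5, 11] sum 26, len 3
add 3: shortest ending here [10, 5, 11, 3] sum 29, len 4
add 11: shortest ending here [11, 3, 11] sum 25, len 3
add 6: shortest ending here [11, 3, 11, 6] sum 31, len 4
add 9: shortest ending here [11, 6, 9] sum 26, len 3
add 10: shortest ending here [6, 9, 10] sum 25, len 3
add 1: shortest ending here [6, 9, 10, 1] sum 26, len 4
add 11: shortest ending here [9, 10, 1, 11] sum 31, len 4
Shortest qualifying length: 3.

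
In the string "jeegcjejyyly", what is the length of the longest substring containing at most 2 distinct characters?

4

[j] 1 distinct, len 1
[j, e] 2 distinct, len 2
[j, e, e] 2 distinct, len 3
[e, e, g] 2 distinct, len 3
[g, c] 2 distinct, len 2
[c, j] 2 distinct, len 2
[j, e] 2 distinct, len 2
[j, e, j] 2 distinct, len 3
[j, y] 2 distinct, len 2
[j, y, y] 2 distinct, len 3
[y, y, l] 2 distinct, len 3
[y, y, l, y] 2 distinct, len 4
Longest length with ≤2 distinct: 4.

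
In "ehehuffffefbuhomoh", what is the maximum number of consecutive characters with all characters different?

7

[e] len 1
[e, h] len 2
[h, e] len 2
[e, h] len 2
[e, h, u] len 3
[e, h, u, f] len 4
[f] len 1
[f] len 1
[f] len 1
[f, e] len 2
[e, f] len 2
[e, f, b] len 3
[e, f, b, u] len 4
[e, f, b, u, h] len 5
[e, f, b, u, h, o] len 6
[e, f, b, u, h, o, m] len 7
[m, o] len 2
[m, o, h] len 3
Longest all-distinct length: 7.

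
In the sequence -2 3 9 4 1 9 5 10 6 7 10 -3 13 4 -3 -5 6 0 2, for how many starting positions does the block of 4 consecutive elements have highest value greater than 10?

4

-2 3 9 4 → max 9
3 9 4 1 → max 9
9 4 1 9 → max 9
4 1 9 5 → max 9
1 9 5 10 → max 10
9 5 10 6 → max 10
5 10 6 7 → max 10
10 6 7 10 → max 10
6 7 10 -3 → max 10
7 10 -3 13 → max 13  > 10 ✓
10 -3 13 4 → max 13  > 10 ✓
-3 13 4 -3 → max 13  > 10 ✓
13 4 -3 -5 → max 13  > 10 ✓
4 -3 -5 6 → max 6
-3 -5 6 0 → max 6
-5 6 0 2 → max 6
4 windows satisfy the condition.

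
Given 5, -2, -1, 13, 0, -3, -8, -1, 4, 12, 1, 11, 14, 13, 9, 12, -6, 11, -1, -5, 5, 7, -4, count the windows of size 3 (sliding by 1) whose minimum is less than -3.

10

[5, -2, -1] → min -2
[-2, -1, 13] → min -2
[-1, 13, 0] → min -1
[13, 0, -3] → min -3
[0, -3, -8] → min -8  < -3 ✓
[-3, -8, -1] → min -8  < -3 ✓
[-8, -1, 4] → min -8  < -3 ✓
[-1, 4, 12] → min -1
[4, 12, 1] → min 1
[12, 1, 11] → min 1
[1, 11, 14] → min 1
[11, 14, 13] → min 11
[14, 13, 9] → min 9
[13, 9, 12] → min 9
[9, 12, -6] → min -6  < -3 ✓
[12, -6, 11] → min -6  < -3 ✓
[-6, 11, -1] → min -6  < -3 ✓
[11, -1, -5] → min -5  < -3 ✓
[-1, -5, 5] → min -5  < -3 ✓
[-5, 5, 7] → min -5  < -3 ✓
[5, 7, -4] → min -4  < -3 ✓
10 windows satisfy the condition.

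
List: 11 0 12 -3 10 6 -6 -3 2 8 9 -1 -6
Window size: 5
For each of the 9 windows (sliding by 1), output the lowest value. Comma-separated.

-3, -3, -6, -6, -6, -6, -6, -3, -6

11 0 12 -3 10 → min -3
0 12 -3 10 6 → min -3
12 -3 10 6 -6 → min -6
-3 10 6 -6 -3 → min -6
10 6 -6 -3 2 → min -6
6 -6 -3 2 8 → min -6
-6 -3 2 8 9 → min -6
-3 2 8 9 -1 → min -3
2 8 9 -1 -6 → min -6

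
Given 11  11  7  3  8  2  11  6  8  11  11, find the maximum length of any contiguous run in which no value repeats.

6

[11] len 1
[11] len 1
[11, 7] len 2
[11, 7, 3] len 3
[11, 7, 3, 8] len 4
[11, 7, 3, 8, 2] len 5
[7, 3, 8, 2, 11] len 5
[7, 3, 8, 2, 11, 6] len 6
[2, 11, 6, 8] len 4
[6, 8, 11] len 3
[11] len 1
Longest all-distinct length: 6.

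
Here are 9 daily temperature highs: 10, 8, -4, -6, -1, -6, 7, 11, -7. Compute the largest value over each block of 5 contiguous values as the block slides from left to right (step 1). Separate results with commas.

10, 8, 7, 11, 11

Sliding a size-5 window across the 9 values:
[10, 8, -4, -6, -1] → max 10
[8, -4, -6, -1, -6] → max 8
[-4, -6, -1, -6, 7] → max 7
[-6, -1, -6, 7, 11] → max 11
[-1, -6, 7, 11, -7] → max 11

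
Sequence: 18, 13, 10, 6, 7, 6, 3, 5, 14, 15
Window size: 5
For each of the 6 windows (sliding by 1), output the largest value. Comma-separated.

18 13 10 6 7 → max 18
13 10 6 7 6 → max 13
10 6 7 6 3 → max 10
6 7 6 3 5 → max 7
7 6 3 5 14 → max 14
6 3 5 14 15 → max 15

18, 13, 10, 7, 14, 15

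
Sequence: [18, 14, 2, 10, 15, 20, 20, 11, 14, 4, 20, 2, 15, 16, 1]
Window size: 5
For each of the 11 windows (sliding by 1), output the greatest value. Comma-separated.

18, 20, 20, 20, 20, 20, 20, 20, 20, 20, 20

(18, 14, 2, 10, 15) → max 18
(14, 2, 10, 15, 20) → max 20
(2, 10, 15, 20, 20) → max 20
(10, 15, 20, 20, 11) → max 20
(15, 20, 20, 11, 14) → max 20
(20, 20, 11, 14, 4) → max 20
(20, 11, 14, 4, 20) → max 20
(11, 14, 4, 20, 2) → max 20
(14, 4, 20, 2, 15) → max 20
(4, 20, 2, 15, 16) → max 20
(20, 2, 15, 16, 1) → max 20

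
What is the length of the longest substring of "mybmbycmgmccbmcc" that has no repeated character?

add m: [m] len 1
add y: [m, y] len 2
add b: [m, y, b] len 3
add m (repeat m, move left end past it): [y, b, m] len 3
add b (repeat b, move left end past it): [m, b] len 2
add y: [m, b, y] len 3
add c: [m, b, y, c] len 4
add m (repeat m, move left end past it): [b, y, c, m] len 4
add g: [b, y, c, m, g] len 5
add m (repeat m, move left end past it): [g, m] len 2
add c: [g, m, c] len 3
add c (repeat c, move left end past it): [c] len 1
add b: [c, b] len 2
add m: [c, b, m] len 3
add c (repeat c, move left end past it): [b, m, c] len 3
add c (repeat c, move left end past it): [c] len 1
Longest all-distinct length: 5.

5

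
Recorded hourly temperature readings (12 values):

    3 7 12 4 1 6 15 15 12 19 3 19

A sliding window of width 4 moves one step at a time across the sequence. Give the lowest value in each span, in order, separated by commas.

3, 1, 1, 1, 1, 6, 12, 3, 3

3 7 12 4 → min 3
7 12 4 1 → min 1
12 4 1 6 → min 1
4 1 6 15 → min 1
1 6 15 15 → min 1
6 15 15 12 → min 6
15 15 12 19 → min 12
15 12 19 3 → min 3
12 19 3 19 → min 3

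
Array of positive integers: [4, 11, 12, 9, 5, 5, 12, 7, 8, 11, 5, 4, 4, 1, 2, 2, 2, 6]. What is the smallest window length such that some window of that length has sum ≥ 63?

Extend right; whenever the sum reaches 63, record the length and shrink from the left:
add 4: running sum 4 < 63
add 11: running sum 15 < 63
add 12: running sum 27 < 63
add 9: running sum 36 < 63
add 5: running sum 41 < 63
add 5: running sum 46 < 63
add 12: running sum 58 < 63
add 7: shortest ending here [4, 11, 12, 9, 5, 5, 12, 7] sum 65, len 8
add 8: shortest ending here [11, 12, 9, 5, 5, 12, 7, 8] sum 69, len 8
add 11: shortest ending here [12, 9, 5, 5, 12, 7, 8, 11] sum 69, len 8
add 5: shortest ending here [12, 9, 5, 5, 12, 7, 8, 11, 5] sum 74, len 9
add 4: shortest ending here [9, 5, 5, 12, 7, 8, 11, 5, 4] sum 66, len 9
add 4: shortest ending here [9, 5, 5, 12, 7, 8, 11, 5, 4, 4] sum 70, len 10
add 1: shortest ending here [9, 5, 5, 12, 7, 8, 11, 5, 4, 4, 1] sum 71, len 11
add 2: shortest ending here [5, 5, 12, 7, 8, 11, 5, 4, 4, 1, 2] sum 64, len 11
add 2: shortest ending here [5, 5, 12, 7, 8, 11, 5, 4, 4, 1, 2, 2] sum 66, len 12
add 2: shortest ending here [5, 12, 7, 8, 11, 5, 4, 4, 1, 2, 2, 2] sum 63, len 12
add 6: shortest ending here [12, 7, 8, 11, 5, 4, 4, 1, 2, 2, 2, 6] sum 64, len 12
Shortest qualifying length: 8.

8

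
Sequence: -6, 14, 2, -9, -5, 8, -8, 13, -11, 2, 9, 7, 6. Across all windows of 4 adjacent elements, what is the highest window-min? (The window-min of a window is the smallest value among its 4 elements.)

2

Each size-4 window and its min:
(-6, 14, 2, -9) → min -9
(14, 2, -9, -5) → min -9
(2, -9, -5, 8) → min -9
(-9, -5, 8, -8) → min -9
(-5, 8, -8, 13) → min -8
(8, -8, 13, -11) → min -11
(-8, 13, -11, 2) → min -11
(13, -11, 2, 9) → min -11
(-11, 2, 9, 7) → min -11
(2, 9, 7, 6) → min 2
Highest of these is 2.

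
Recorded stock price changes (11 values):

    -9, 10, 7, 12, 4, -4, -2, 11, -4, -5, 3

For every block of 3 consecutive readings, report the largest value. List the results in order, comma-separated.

-9 10 7 → max 10
10 7 12 → max 12
7 12 4 → max 12
12 4 -4 → max 12
4 -4 -2 → max 4
-4 -2 11 → max 11
-2 11 -4 → max 11
11 -4 -5 → max 11
-4 -5 3 → max 3

10, 12, 12, 12, 4, 11, 11, 11, 3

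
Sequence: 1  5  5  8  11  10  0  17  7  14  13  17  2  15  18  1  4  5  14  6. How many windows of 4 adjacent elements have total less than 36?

1 5 5 8 → sum 19  < 36 ✓
5 5 8 11 → sum 29  < 36 ✓
5 8 11 10 → sum 34  < 36 ✓
8 11 10 0 → sum 29  < 36 ✓
11 10 0 17 → sum 38
10 0 17 7 → sum 34  < 36 ✓
0 17 7 14 → sum 38
17 7 14 13 → sum 51
7 14 13 17 → sum 51
14 13 17 2 → sum 46
13 17 2 15 → sum 47
17 2 15 18 → sum 52
2 15 18 1 → sum 36
15 18 1 4 → sum 38
18 1 4 5 → sum 28  < 36 ✓
1 4 5 14 → sum 24  < 36 ✓
4 5 14 6 → sum 29  < 36 ✓
8 windows satisfy the condition.

8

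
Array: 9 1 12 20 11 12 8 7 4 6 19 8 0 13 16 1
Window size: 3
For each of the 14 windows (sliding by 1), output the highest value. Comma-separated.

12, 20, 20, 20, 12, 12, 8, 7, 19, 19, 19, 13, 16, 16

(9, 1, 12) → max 12
(1, 12, 20) → max 20
(12, 20, 11) → max 20
(20, 11, 12) → max 20
(11, 12, 8) → max 12
(12, 8, 7) → max 12
(8, 7, 4) → max 8
(7, 4, 6) → max 7
(4, 6, 19) → max 19
(6, 19, 8) → max 19
(19, 8, 0) → max 19
(8, 0, 13) → max 13
(0, 13, 16) → max 16
(13, 16, 1) → max 16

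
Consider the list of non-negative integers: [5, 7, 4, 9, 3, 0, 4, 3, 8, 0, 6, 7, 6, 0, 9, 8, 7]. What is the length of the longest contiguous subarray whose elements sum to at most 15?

Extend to the right; shrink from the left whenever the sum exceeds 15:
→ 5: sum 5, len 1
→ 7: sum 12, len 2
→ 4 (dropped 5): sum 11, len 2
→ 9 (dropped 7): sum 13, len 2
→ 3 (dropped 4): sum 12, len 2
→ 0: sum 12, len 3
→ 4 (dropped 9): sum 7, len 3
→ 3: sum 10, len 4
→ 8 (dropped 3): sum 15, len 4
→ 0: sum 15, len 5
→ 6 (dropped 0, 4, 3): sum 14, len 3
→ 7 (dropped 8): sum 13, len 3
→ 6 (dropped 0, 6): sum 13, len 2
→ 0: sum 13, len 3
→ 9 (dropped 7): sum 15, len 3
→ 8 (dropped 6, 0, 9): sum 8, len 1
→ 7: sum 15, len 2
Longest length seen: 5.

5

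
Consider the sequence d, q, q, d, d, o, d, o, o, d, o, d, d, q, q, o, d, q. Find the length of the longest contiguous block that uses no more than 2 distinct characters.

add d: window [d] (1 distinct), len 1
add q: window [d, q] (2 distinct), len 2
add q: window [d, q, q] (2 distinct), len 3
add d: window [d, q, q, d] (2 distinct), len 4
add d: window [d, q, q, d, d] (2 distinct), len 5
add o: window [d, d, o] (2 distinct), len 3
add d: window [d, d, o, d] (2 distinct), len 4
add o: window [d, d, o, d, o] (2 distinct), len 5
add o: window [d, d, o, d, o, o] (2 distinct), len 6
add d: window [d, d, o, d, o, o, d] (2 distinct), len 7
add o: window [d, d, o, d, o, o, d, o] (2 distinct), len 8
add d: window [d, d, o, d, o, o, d, o, d] (2 distinct), len 9
add d: window [d, d, o, d, o, o, d, o, d, d] (2 distinct), len 10
add q: window [d, d, q] (2 distinct), len 3
add q: window [d, d, q, q] (2 distinct), len 4
add o: window [q, q, o] (2 distinct), len 3
add d: window [o, d] (2 distinct), len 2
add q: window [d, q] (2 distinct), len 2
Longest length with ≤2 distinct: 10.

10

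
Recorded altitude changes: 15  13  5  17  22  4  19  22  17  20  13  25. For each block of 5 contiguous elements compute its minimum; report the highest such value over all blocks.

Window mins for each of the 8 positions:
[15, 13, 5, 17, 22] → min 5
[13, 5, 17, 22, 4] → min 4
[5, 17, 22, 4, 19] → min 4
[17, 22, 4, 19, 22] → min 4
[22, 4, 19, 22, 17] → min 4
[4, 19, 22, 17, 20] → min 4
[19, 22, 17, 20, 13] → min 13
[22, 17, 20, 13, 25] → min 13
Highest of these is 13.

13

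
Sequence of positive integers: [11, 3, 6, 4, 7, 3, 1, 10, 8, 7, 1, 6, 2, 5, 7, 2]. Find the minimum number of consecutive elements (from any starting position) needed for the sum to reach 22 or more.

3

add 11: running sum 11 < 22
add 3: running sum 14 < 22
add 6: running sum 20 < 22
end 3: [11, 3, 6, 4] sum 24, len 4
end 4: [11, 3, 6, 4, 7] sum 31, len 5
end 5: [3, 6, 4, 7, 3] sum 23, len 5
end 6: [3, 6, 4, 7, 3, 1] sum 24, len 6
end 7: [4, 7, 3, 1, 10] sum 25, len 5
end 8: [3, 1, 10, 8] sum 22, len 4
end 9: [10, 8, 7] sum 25, len 3
end 10: [10, 8, 7, 1] sum 26, len 4
end 11: [8, 7, 1, 6] sum 22, len 4
end 12: [8, 7, 1, 6, 2] sum 24, len 5
end 13: [8, 7, 1, 6, 2, 5] sum 29, len 6
end 14: [7, 1, 6, 2, 5, 7] sum 28, len 6
end 15: [6, 2, 5, 7, 2] sum 22, len 5
Shortest qualifying length: 3.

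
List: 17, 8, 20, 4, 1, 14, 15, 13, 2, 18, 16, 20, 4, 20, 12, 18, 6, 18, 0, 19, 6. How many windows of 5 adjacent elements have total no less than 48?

14

17 8 20 4 1 → sum 50  ≥ 48 ✓
8 20 4 1 14 → sum 47
20 4 1 14 15 → sum 54  ≥ 48 ✓
4 1 14 15 13 → sum 47
1 14 15 13 2 → sum 45
14 15 13 2 18 → sum 62  ≥ 48 ✓
15 13 2 18 16 → sum 64  ≥ 48 ✓
13 2 18 16 20 → sum 69  ≥ 48 ✓
2 18 16 20 4 → sum 60  ≥ 48 ✓
18 16 20 4 20 → sum 78  ≥ 48 ✓
16 20 4 20 12 → sum 72  ≥ 48 ✓
20 4 20 12 18 → sum 74  ≥ 48 ✓
4 20 12 18 6 → sum 60  ≥ 48 ✓
20 12 18 6 18 → sum 74  ≥ 48 ✓
12 18 6 18 0 → sum 54  ≥ 48 ✓
18 6 18 0 19 → sum 61  ≥ 48 ✓
6 18 0 19 6 → sum 49  ≥ 48 ✓
14 windows satisfy the condition.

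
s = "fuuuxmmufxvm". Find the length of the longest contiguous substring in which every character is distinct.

5

[f] len 1
[f, u] len 2
[u] len 1
[u] len 1
[u, x] len 2
[u, x, m] len 3
[m] len 1
[m, u] len 2
[m, u, f] len 3
[m, u, f, x] len 4
[m, u, f, x, v] len 5
[u, f, x, v, m] len 5
Longest all-distinct length: 5.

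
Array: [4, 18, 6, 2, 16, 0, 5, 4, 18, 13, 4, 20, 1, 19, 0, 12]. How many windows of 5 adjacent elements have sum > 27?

(4, 18, 6, 2, 16) → sum 46  > 27 ✓
(18, 6, 2, 16, 0) → sum 42  > 27 ✓
(6, 2, 16, 0, 5) → sum 29  > 27 ✓
(2, 16, 0, 5, 4) → sum 27
(16, 0, 5, 4, 18) → sum 43  > 27 ✓
(0, 5, 4, 18, 13) → sum 40  > 27 ✓
(5, 4, 18, 13, 4) → sum 44  > 27 ✓
(4, 18, 13, 4, 20) → sum 59  > 27 ✓
(18, 13, 4, 20, 1) → sum 56  > 27 ✓
(13, 4, 20, 1, 19) → sum 57  > 27 ✓
(4, 20, 1, 19, 0) → sum 44  > 27 ✓
(20, 1, 19, 0, 12) → sum 52  > 27 ✓
11 windows satisfy the condition.

11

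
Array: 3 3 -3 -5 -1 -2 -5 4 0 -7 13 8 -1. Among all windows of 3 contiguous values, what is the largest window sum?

20

[3, 3, -3] → sum 3
[3, -3, -5] → sum -5
[-3, -5, -1] → sum -9
[-5, -1, -2] → sum -8
[-1, -2, -5] → sum -8
[-2, -5, 4] → sum -3
[-5, 4, 0] → sum -1
[4, 0, -7] → sum -3
[0, -7, 13] → sum 6
[-7, 13, 8] → sum 14
[13, 8, -1] → sum 20
Largest of these is 20.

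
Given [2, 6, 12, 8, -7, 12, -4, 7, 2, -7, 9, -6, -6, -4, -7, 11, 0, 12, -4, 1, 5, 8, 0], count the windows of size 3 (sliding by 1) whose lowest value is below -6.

9

(2, 6, 12) → min 2
(6, 12, 8) → min 6
(12, 8, -7) → min -7  < -6 ✓
(8, -7, 12) → min -7  < -6 ✓
(-7, 12, -4) → min -7  < -6 ✓
(12, -4, 7) → min -4
(-4, 7, 2) → min -4
(7, 2, -7) → min -7  < -6 ✓
(2, -7, 9) → min -7  < -6 ✓
(-7, 9, -6) → min -7  < -6 ✓
(9, -6, -6) → min -6
(-6, -6, -4) → min -6
(-6, -4, -7) → min -7  < -6 ✓
(-4, -7, 11) → min -7  < -6 ✓
(-7, 11, 0) → min -7  < -6 ✓
(11, 0, 12) → min 0
(0, 12, -4) → min -4
(12, -4, 1) → min -4
(-4, 1, 5) → min -4
(1, 5, 8) → min 1
(5, 8, 0) → min 0
9 windows satisfy the condition.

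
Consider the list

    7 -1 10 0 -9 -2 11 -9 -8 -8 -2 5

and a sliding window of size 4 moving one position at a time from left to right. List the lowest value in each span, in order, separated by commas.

7 -1 10 0 → min -1
-1 10 0 -9 → min -9
10 0 -9 -2 → min -9
0 -9 -2 11 → min -9
-9 -2 11 -9 → min -9
-2 11 -9 -8 → min -9
11 -9 -8 -8 → min -9
-9 -8 -8 -2 → min -9
-8 -8 -2 5 → min -8

-1, -9, -9, -9, -9, -9, -9, -9, -8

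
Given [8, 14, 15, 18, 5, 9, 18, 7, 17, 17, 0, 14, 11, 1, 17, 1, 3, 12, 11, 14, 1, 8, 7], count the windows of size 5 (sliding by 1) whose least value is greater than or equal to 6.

1

[8, 14, 15, 18, 5] → min 5
[14, 15, 18, 5, 9] → min 5
[15, 18, 5, 9, 18] → min 5
[18, 5, 9, 18, 7] → min 5
[5, 9, 18, 7, 17] → min 5
[9, 18, 7, 17, 17] → min 7  ≥ 6 ✓
[18, 7, 17, 17, 0] → min 0
[7, 17, 17, 0, 14] → min 0
[17, 17, 0, 14, 11] → min 0
[17, 0, 14, 11, 1] → min 0
[0, 14, 11, 1, 17] → min 0
[14, 11, 1, 17, 1] → min 1
[11, 1, 17, 1, 3] → min 1
[1, 17, 1, 3, 12] → min 1
[17, 1, 3, 12, 11] → min 1
[1, 3, 12, 11, 14] → min 1
[3, 12, 11, 14, 1] → min 1
[12, 11, 14, 1, 8] → min 1
[11, 14, 1, 8, 7] → min 1
1 window satisfy the condition.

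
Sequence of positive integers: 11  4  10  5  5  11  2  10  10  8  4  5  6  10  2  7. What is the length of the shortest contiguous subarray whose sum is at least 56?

Extend right; whenever the sum reaches 56, record the length and shrink from the left:
add 11: running sum 11 < 56
add 4: running sum 15 < 56
add 10: running sum 25 < 56
add 5: running sum 30 < 56
add 5: running sum 35 < 56
add 11: running sum 46 < 56
add 2: running sum 48 < 56
end 7: [11, 4, 10, 5, 5, 11, 2, 10] sum 58, len 8
end 8: [4, 10, 5, 5, 11, 2, 10, 10] sum 57, len 8
end 9: [10, 5, 5, 11, 2, 10, 10, 8] sum 61, len 8
end 10: [10, 5, 5, 11, 2, 10, 10, 8, 4] sum 65, len 9
end 11: [5, 5, 11, 2, 10, 10, 8, 4, 5] sum 60, len 9
end 12: [11, 2, 10, 10, 8, 4, 5, 6] sum 56, len 8
end 13: [11, 2, 10, 10, 8, 4, 5, 6, 10] sum 66, len 9
end 14: [2, 10, 10, 8, 4, 5, 6, 10, 2] sum 57, len 9
end 15: [10, 10, 8, 4, 5, 6, 10, 2, 7] sum 62, len 9
Shortest qualifying length: 8.

8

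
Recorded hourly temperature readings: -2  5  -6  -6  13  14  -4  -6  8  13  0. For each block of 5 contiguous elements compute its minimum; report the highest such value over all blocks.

-2 5 -6 -6 13 → min -6
5 -6 -6 13 14 → min -6
-6 -6 13 14 -4 → min -6
-6 13 14 -4 -6 → min -6
13 14 -4 -6 8 → min -6
14 -4 -6 8 13 → min -6
-4 -6 8 13 0 → min -6
Highest of these is -6.

-6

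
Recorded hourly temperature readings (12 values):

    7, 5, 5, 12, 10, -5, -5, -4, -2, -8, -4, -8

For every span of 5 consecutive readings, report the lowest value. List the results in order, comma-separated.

5, -5, -5, -5, -5, -8, -8, -8

(7, 5, 5, 12, 10) → min 5
(5, 5, 12, 10, -5) → min -5
(5, 12, 10, -5, -5) → min -5
(12, 10, -5, -5, -4) → min -5
(10, -5, -5, -4, -2) → min -5
(-5, -5, -4, -2, -8) → min -8
(-5, -4, -2, -8, -4) → min -8
(-4, -2, -8, -4, -8) → min -8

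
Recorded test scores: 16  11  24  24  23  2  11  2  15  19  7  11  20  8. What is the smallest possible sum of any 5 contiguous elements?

49

[16, 11, 24, 24, 23] → sum 98
[11, 24, 24, 23, 2] → sum 84
[24, 24, 23, 2, 11] → sum 84
[24, 23, 2, 11, 2] → sum 62
[23, 2, 11, 2, 15] → sum 53
[2, 11, 2, 15, 19] → sum 49
[11, 2, 15, 19, 7] → sum 54
[2, 15, 19, 7, 11] → sum 54
[15, 19, 7, 11, 20] → sum 72
[19, 7, 11, 20, 8] → sum 65
Smallest of these is 49.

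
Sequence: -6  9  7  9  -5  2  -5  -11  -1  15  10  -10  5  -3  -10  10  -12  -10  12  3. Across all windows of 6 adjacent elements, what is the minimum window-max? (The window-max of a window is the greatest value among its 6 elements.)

9

(-6, 9, 7, 9, -5, 2) → max 9
(9, 7, 9, -5, 2, -5) → max 9
(7, 9, -5, 2, -5, -11) → max 9
(9, -5, 2, -5, -11, -1) → max 9
(-5, 2, -5, -11, -1, 15) → max 15
(2, -5, -11, -1, 15, 10) → max 15
(-5, -11, -1, 15, 10, -10) → max 15
(-11, -1, 15, 10, -10, 5) → max 15
(-1, 15, 10, -10, 5, -3) → max 15
(15, 10, -10, 5, -3, -10) → max 15
(10, -10, 5, -3, -10, 10) → max 10
(-10, 5, -3, -10, 10, -12) → max 10
(5, -3, -10, 10, -12, -10) → max 10
(-3, -10, 10, -12, -10, 12) → max 12
(-10, 10, -12, -10, 12, 3) → max 12
Minimum of these is 9.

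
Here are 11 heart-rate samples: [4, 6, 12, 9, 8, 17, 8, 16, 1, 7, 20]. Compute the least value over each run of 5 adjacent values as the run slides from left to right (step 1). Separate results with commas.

4, 6, 8, 8, 1, 1, 1

4 6 12 9 8 → min 4
6 12 9 8 17 → min 6
12 9 8 17 8 → min 8
9 8 17 8 16 → min 8
8 17 8 16 1 → min 1
17 8 16 1 7 → min 1
8 16 1 7 20 → min 1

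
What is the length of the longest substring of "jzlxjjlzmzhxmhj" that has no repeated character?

[j] len 1
[j, z] len 2
[j, z, l] len 3
[j, z, l, x] len 4
[z, l, x, j] len 4
[j] len 1
[j, l] len 2
[j, l, z] len 3
[j, l, z, m] len 4
[m, z] len 2
[m, z, h] len 3
[m, z, h, x] len 4
[z, h, x, m] len 4
[x, m, h] len 3
[x, m, h, j] len 4
Longest all-distinct length: 4.

4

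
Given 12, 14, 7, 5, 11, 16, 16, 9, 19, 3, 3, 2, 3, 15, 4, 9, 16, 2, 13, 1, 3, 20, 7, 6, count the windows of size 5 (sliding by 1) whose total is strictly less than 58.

18

12 14 7 5 11 → sum 49  < 58 ✓
14 7 5 11 16 → sum 53  < 58 ✓
7 5 11 16 16 → sum 55  < 58 ✓
5 11 16 16 9 → sum 57  < 58 ✓
11 16 16 9 19 → sum 71
16 16 9 19 3 → sum 63
16 9 19 3 3 → sum 50  < 58 ✓
9 19 3 3 2 → sum 36  < 58 ✓
19 3 3 2 3 → sum 30  < 58 ✓
3 3 2 3 15 → sum 26  < 58 ✓
3 2 3 15 4 → sum 27  < 58 ✓
2 3 15 4 9 → sum 33  < 58 ✓
3 15 4 9 16 → sum 47  < 58 ✓
15 4 9 16 2 → sum 46  < 58 ✓
4 9 16 2 13 → sum 44  < 58 ✓
9 16 2 13 1 → sum 41  < 58 ✓
16 2 13 1 3 → sum 35  < 58 ✓
2 13 1 3 20 → sum 39  < 58 ✓
13 1 3 20 7 → sum 44  < 58 ✓
1 3 20 7 6 → sum 37  < 58 ✓
18 windows satisfy the condition.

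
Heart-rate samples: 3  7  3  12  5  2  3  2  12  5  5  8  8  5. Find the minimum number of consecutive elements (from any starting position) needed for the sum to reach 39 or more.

6

add 3: running sum 3 < 39
add 7: running sum 10 < 39
add 3: running sum 13 < 39
add 12: running sum 25 < 39
add 5: running sum 30 < 39
add 2: running sum 32 < 39
add 3: running sum 35 < 39
add 2: running sum 37 < 39
add 12: shortest ending here [3, 12, 5, 2, 3, 2, 12] sum 39, len 7
add 5: shortest ending here [12, 5, 2, 3, 2, 12, 5] sum 41, len 7
add 5: shortest ending here [12, 5, 2, 3, 2, 12, 5, 5] sum 46, len 8
add 8: shortest ending here [5, 2, 3, 2, 12, 5, 5, 8] sum 42, len 8
add 8: shortest ending here [2, 12, 5, 5, 8, 8] sum 40, len 6
add 5: shortest ending here [12, 5, 5, 8, 8, 5] sum 43, len 6
Shortest qualifying length: 6.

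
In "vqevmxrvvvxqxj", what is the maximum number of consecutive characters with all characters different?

[v] len 1
[v, q] len 2
[v, q, e] len 3
[q, e, v] len 3
[q, e, v, m] len 4
[q, e, v, m, x] len 5
[q, e, v, m, x, r] len 6
[m, x, r, v] len 4
[v] len 1
[v] len 1
[v, x] len 2
[v, x, q] len 3
[q, x] len 2
[q, x, j] len 3
Longest all-distinct length: 6.

6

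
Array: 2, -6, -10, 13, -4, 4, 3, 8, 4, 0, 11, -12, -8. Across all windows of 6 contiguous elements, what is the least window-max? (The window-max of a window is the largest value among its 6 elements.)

Each size-6 window and its max:
2 -6 -10 13 -4 4 → max 13
-6 -10 13 -4 4 3 → max 13
-10 13 -4 4 3 8 → max 13
13 -4 4 3 8 4 → max 13
-4 4 3 8 4 0 → max 8
4 3 8 4 0 11 → max 11
3 8 4 0 11 -12 → max 11
8 4 0 11 -12 -8 → max 11
Least of these is 8.

8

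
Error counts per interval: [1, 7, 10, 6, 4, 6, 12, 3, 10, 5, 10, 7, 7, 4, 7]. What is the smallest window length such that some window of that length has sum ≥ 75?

add 1: running sum 1 < 75
add 7: running sum 8 < 75
add 10: running sum 18 < 75
add 6: running sum 24 < 75
add 4: running sum 28 < 75
add 6: running sum 34 < 75
add 12: running sum 46 < 75
add 3: running sum 49 < 75
add 10: running sum 59 < 75
add 5: running sum 64 < 75
add 10: running sum 74 < 75
end 11: [7, 10, 6, 4, 6, 12, 3, 10, 5, 10, 7] sum 80, len 11
end 12: [10, 6, 4, 6, 12, 3, 10, 5, 10, 7, 7] sum 80, len 11
end 13: [10, 6, 4, 6, 12, 3, 10, 5, 10, 7, 7, 4] sum 84, len 12
end 14: [4, 6, 12, 3, 10, 5, 10, 7, 7, 4, 7] sum 75, len 11
Shortest qualifying length: 11.

11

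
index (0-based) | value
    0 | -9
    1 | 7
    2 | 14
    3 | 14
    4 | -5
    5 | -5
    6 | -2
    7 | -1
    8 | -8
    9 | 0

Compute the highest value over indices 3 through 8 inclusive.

Elements at indices 3..8: 14, -5, -5, -2, -1, -8
max(14, -5, -5, -2, -1, -8) = 14

14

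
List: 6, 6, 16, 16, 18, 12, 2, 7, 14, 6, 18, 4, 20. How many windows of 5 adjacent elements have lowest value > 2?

(6, 6, 16, 16, 18) → min 6  > 2 ✓
(6, 16, 16, 18, 12) → min 6  > 2 ✓
(16, 16, 18, 12, 2) → min 2
(16, 18, 12, 2, 7) → min 2
(18, 12, 2, 7, 14) → min 2
(12, 2, 7, 14, 6) → min 2
(2, 7, 14, 6, 18) → min 2
(7, 14, 6, 18, 4) → min 4  > 2 ✓
(14, 6, 18, 4, 20) → min 4  > 2 ✓
4 windows satisfy the condition.

4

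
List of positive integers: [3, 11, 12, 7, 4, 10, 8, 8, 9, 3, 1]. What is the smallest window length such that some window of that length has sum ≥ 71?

Extend right; whenever the sum reaches 71, record the length and shrink from the left:
add 3: running sum 3 < 71
add 11: running sum 14 < 71
add 12: running sum 26 < 71
add 7: running sum 33 < 71
add 4: running sum 37 < 71
add 10: running sum 47 < 71
add 8: running sum 55 < 71
add 8: running sum 63 < 71
add 9: shortest ending here [3, 11, 12, 7, 4, 10, 8, 8, 9] sum 72, len 9
add 3: shortest ending here [11, 12, 7, 4, 10, 8, 8, 9, 3] sum 72, len 9
add 1: shortest ending here [11, 12, 7, 4, 10, 8, 8, 9, 3, 1] sum 73, len 10
Shortest qualifying length: 9.

9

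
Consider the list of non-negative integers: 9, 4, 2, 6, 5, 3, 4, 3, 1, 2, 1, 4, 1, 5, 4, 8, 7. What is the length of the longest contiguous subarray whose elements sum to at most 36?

Extend to the right; shrink from the left whenever the sum exceeds 36:
add 9: [9] sum 9, len 1
add 4: [9, 4] sum 13, len 2
add 2: [9, 4, 2] sum 15, len 3
add 6: [9, 4, 2, 6] sum 21, len 4
add 5: [9, 4, 2, 6, 5] sum 26, len 5
add 3: [9, 4, 2, 6, 5, 3] sum 29, len 6
add 4: [9, 4, 2, 6, 5, 3, 4] sum 33, len 7
add 3: [9, 4, 2, 6, 5, 3, 4, 3] sum 36, len 8
add 1: [4, 2, 6, 5, 3, 4, 3, 1] sum 28, len 8
add 2: [4, 2, 6, 5, 3, 4, 3, 1, 2] sum 30, len 9
add 1: [4, 2, 6, 5, 3, 4, 3, 1, 2, 1] sum 31, len 10
add 4: [4, 2, 6, 5, 3, 4, 3, 1, 2, 1, 4] sum 35, len 11
add 1: [4, 2, 6, 5, 3, 4, 3, 1, 2, 1, 4, 1] sum 36, len 12
add 5: [6, 5, 3, 4, 3, 1, 2, 1, 4, 1, 5] sum 35, len 11
add 4: [5, 3, 4, 3, 1, 2, 1, 4, 1, 5, 4] sum 33, len 11
add 8: [3, 4, 3, 1, 2, 1, 4, 1, 5, 4, 8] sum 36, len 11
add 7: [3, 1, 2, 1, 4, 1, 5, 4, 8, 7] sum 36, len 10
Longest length seen: 12.

12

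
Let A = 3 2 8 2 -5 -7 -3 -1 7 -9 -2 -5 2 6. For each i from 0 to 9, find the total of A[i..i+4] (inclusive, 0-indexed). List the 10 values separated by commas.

[3, 2, 8, 2, -5] → sum 10
[2, 8, 2, -5, -7] → sum 0
[8, 2, -5, -7, -3] → sum -5
[2, -5, -7, -3, -1] → sum -14
[-5, -7, -3, -1, 7] → sum -9
[-7, -3, -1, 7, -9] → sum -13
[-3, -1, 7, -9, -2] → sum -8
[-1, 7, -9, -2, -5] → sum -10
[7, -9, -2, -5, 2] → sum -7
[-9, -2, -5, 2, 6] → sum -8

10, 0, -5, -14, -9, -13, -8, -10, -7, -8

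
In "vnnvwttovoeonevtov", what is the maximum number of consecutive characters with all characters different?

add v: [v] len 1
add n: [v, n] len 2
add n (repeat n, move left end past it): [n] len 1
add v: [n, v] len 2
add w: [n, v, w] len 3
add t: [n, v, w, t] len 4
add t (repeat t, move left end past it): [t] len 1
add o: [t, o] len 2
add v: [t, o, v] len 3
add o (repeat o, move left end past it): [v, o] len 2
add e: [v, o, e] len 3
add o (repeat o, move left end past it): [e, o] len 2
add n: [e, o, n] len 3
add e (repeat e, move left end past it): [o, n, e] len 3
add v: [o, n, e, v] len 4
add t: [o, n, e, v, t] len 5
add o (repeat o, move left end past it): [n, e, v, t, o] len 5
add v (repeat v, move left end past it): [t, o, v] len 3
Longest all-distinct length: 5.

5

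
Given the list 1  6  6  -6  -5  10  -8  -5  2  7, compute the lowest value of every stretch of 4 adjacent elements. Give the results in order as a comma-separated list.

-6, -6, -6, -8, -8, -8, -8

[1, 6, 6, -6] → min -6
[6, 6, -6, -5] → min -6
[6, -6, -5, 10] → min -6
[-6, -5, 10, -8] → min -8
[-5, 10, -8, -5] → min -8
[10, -8, -5, 2] → min -8
[-8, -5, 2, 7] → min -8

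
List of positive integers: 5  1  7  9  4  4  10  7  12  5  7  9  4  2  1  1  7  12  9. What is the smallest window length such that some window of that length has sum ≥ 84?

13

add 5: running sum 5 < 84
add 1: running sum 6 < 84
add 7: running sum 13 < 84
add 9: running sum 22 < 84
add 4: running sum 26 < 84
add 4: running sum 30 < 84
add 10: running sum 40 < 84
add 7: running sum 47 < 84
add 12: running sum 59 < 84
add 5: running sum 64 < 84
add 7: running sum 71 < 84
add 9: running sum 80 < 84
add 4: shortest ending here [5, 1, 7, 9, 4, 4, 10, 7, 12, 5, 7, 9, 4] sum 84, len 13
add 2: shortest ending here [5, 1, 7, 9, 4, 4, 10, 7, 12, 5, 7, 9, 4, 2] sum 86, len 14
add 1: shortest ending here [5, 1, 7, 9, 4, 4, 10, 7, 12, 5, 7, 9, 4, 2, 1] sum 87, len 15
add 1: shortest ending here [5, 1, 7, 9, 4, 4, 10, 7, 12, 5, 7, 9, 4, 2, 1, 1] sum 88, len 16
add 7: shortest ending here [7, 9, 4, 4, 10, 7, 12, 5, 7, 9, 4, 2, 1, 1, 7] sum 89, len 15
add 12: shortest ending here [4, 4, 10, 7, 12, 5, 7, 9, 4, 2, 1, 1, 7, 12] sum 85, len 14
add 9: shortest ending here [10, 7, 12, 5, 7, 9, 4, 2, 1, 1, 7, 12, 9] sum 86, len 13
Shortest qualifying length: 13.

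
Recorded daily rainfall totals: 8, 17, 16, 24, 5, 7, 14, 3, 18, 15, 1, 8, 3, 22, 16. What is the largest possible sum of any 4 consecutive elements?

65

Each size-4 window and its sum:
(8, 17, 16, 24) → sum 65
(17, 16, 24, 5) → sum 62
(16, 24, 5, 7) → sum 52
(24, 5, 7, 14) → sum 50
(5, 7, 14, 3) → sum 29
(7, 14, 3, 18) → sum 42
(14, 3, 18, 15) → sum 50
(3, 18, 15, 1) → sum 37
(18, 15, 1, 8) → sum 42
(15, 1, 8, 3) → sum 27
(1, 8, 3, 22) → sum 34
(8, 3, 22, 16) → sum 49
Largest of these is 65.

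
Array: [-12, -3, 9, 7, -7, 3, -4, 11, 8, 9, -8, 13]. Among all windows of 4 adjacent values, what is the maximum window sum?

24

[-12, -3, 9, 7] → sum 1
[-3, 9, 7, -7] → sum 6
[9, 7, -7, 3] → sum 12
[7, -7, 3, -4] → sum -1
[-7, 3, -4, 11] → sum 3
[3, -4, 11, 8] → sum 18
[-4, 11, 8, 9] → sum 24
[11, 8, 9, -8] → sum 20
[8, 9, -8, 13] → sum 22
Maximum of these is 24.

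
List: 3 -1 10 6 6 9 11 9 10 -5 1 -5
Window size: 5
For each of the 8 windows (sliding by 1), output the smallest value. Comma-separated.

-1, -1, 6, 6, 6, -5, -5, -5

(3, -1, 10, 6, 6) → min -1
(-1, 10, 6, 6, 9) → min -1
(10, 6, 6, 9, 11) → min 6
(6, 6, 9, 11, 9) → min 6
(6, 9, 11, 9, 10) → min 6
(9, 11, 9, 10, -5) → min -5
(11, 9, 10, -5, 1) → min -5
(9, 10, -5, 1, -5) → min -5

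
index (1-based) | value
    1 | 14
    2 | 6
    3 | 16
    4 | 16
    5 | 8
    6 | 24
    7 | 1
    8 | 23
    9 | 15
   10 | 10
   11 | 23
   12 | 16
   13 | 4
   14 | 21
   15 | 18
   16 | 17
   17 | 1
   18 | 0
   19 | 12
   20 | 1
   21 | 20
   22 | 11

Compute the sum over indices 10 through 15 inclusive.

92

Elements at indices 10..15: 10, 23, 16, 4, 21, 18
sum(10, 23, 16, 4, 21, 18) = 92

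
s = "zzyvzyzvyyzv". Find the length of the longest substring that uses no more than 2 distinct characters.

add z: window [z] (1 distinct), len 1
add z: window [z, z] (1 distinct), len 2
add y: window [z, z, y] (2 distinct), len 3
add v: window [y, v] (2 distinct), len 2
add z: window [v, z] (2 distinct), len 2
add y: window [z, y] (2 distinct), len 2
add z: window [z, y, z] (2 distinct), len 3
add v: window [z, v] (2 distinct), len 2
add y: window [v, y] (2 distinct), len 2
add y: window [v, y, y] (2 distinct), len 3
add z: window [y, y, z] (2 distinct), len 3
add v: window [z, v] (2 distinct), len 2
Longest length with ≤2 distinct: 3.

3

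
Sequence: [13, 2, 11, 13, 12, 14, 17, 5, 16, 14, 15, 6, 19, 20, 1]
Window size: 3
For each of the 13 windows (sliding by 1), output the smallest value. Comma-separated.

2, 2, 11, 12, 12, 5, 5, 5, 14, 6, 6, 6, 1

(13, 2, 11) → min 2
(2, 11, 13) → min 2
(11, 13, 12) → min 11
(13, 12, 14) → min 12
(12, 14, 17) → min 12
(14, 17, 5) → min 5
(17, 5, 16) → min 5
(5, 16, 14) → min 5
(16, 14, 15) → min 14
(14, 15, 6) → min 6
(15, 6, 19) → min 6
(6, 19, 20) → min 6
(19, 20, 1) → min 1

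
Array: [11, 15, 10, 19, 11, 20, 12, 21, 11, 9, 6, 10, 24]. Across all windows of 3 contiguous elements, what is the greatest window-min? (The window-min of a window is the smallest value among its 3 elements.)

11 15 10 → min 10
15 10 19 → min 10
10 19 11 → min 10
19 11 20 → min 11
11 20 12 → min 11
20 12 21 → min 12
12 21 11 → min 11
21 11 9 → min 9
11 9 6 → min 6
9 6 10 → min 6
6 10 24 → min 6
Greatest of these is 12.

12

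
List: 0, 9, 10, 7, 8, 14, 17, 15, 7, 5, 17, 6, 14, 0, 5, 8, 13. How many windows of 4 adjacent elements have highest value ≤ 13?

3

0 9 10 7 → max 10  ≤ 13 ✓
9 10 7 8 → max 10  ≤ 13 ✓
10 7 8 14 → max 14
7 8 14 17 → max 17
8 14 17 15 → max 17
14 17 15 7 → max 17
17 15 7 5 → max 17
15 7 5 17 → max 17
7 5 17 6 → max 17
5 17 6 14 → max 17
17 6 14 0 → max 17
6 14 0 5 → max 14
14 0 5 8 → max 14
0 5 8 13 → max 13  ≤ 13 ✓
3 windows satisfy the condition.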